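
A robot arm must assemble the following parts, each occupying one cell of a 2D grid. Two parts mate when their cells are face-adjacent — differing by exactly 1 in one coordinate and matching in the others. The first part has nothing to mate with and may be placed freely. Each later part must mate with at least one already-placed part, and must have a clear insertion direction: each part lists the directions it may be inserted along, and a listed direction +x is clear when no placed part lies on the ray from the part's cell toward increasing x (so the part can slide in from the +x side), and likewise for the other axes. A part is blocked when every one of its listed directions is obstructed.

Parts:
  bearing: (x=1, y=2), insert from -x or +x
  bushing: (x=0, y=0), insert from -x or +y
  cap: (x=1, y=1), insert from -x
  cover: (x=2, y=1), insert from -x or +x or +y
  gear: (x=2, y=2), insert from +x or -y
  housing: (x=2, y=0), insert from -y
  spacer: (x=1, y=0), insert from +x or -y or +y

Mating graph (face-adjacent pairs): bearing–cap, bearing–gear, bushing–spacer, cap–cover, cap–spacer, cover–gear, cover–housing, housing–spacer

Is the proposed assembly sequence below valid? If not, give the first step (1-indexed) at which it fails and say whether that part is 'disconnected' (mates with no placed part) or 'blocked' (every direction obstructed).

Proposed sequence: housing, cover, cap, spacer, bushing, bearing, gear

Valid

1. housing@(2, 0) [-y clear] — {housing}
2. cover@(2, 1) [-x clear] — {cover, housing}
3. cap@(1, 1) [-x clear] — {cap, cover, housing}
4. spacer@(1, 0) [-y clear] — {cap, cover, housing, spacer}
5. bushing@(0, 0) [-x clear] — {bushing, cap, cover, housing, spacer}
6. bearing@(1, 2) [-x clear] — {bearing, bushing, cap, cover, housing, spacer}
7. gear@(2, 2) [+x clear] — {bearing, bushing, cap, cover, gear, housing, spacer}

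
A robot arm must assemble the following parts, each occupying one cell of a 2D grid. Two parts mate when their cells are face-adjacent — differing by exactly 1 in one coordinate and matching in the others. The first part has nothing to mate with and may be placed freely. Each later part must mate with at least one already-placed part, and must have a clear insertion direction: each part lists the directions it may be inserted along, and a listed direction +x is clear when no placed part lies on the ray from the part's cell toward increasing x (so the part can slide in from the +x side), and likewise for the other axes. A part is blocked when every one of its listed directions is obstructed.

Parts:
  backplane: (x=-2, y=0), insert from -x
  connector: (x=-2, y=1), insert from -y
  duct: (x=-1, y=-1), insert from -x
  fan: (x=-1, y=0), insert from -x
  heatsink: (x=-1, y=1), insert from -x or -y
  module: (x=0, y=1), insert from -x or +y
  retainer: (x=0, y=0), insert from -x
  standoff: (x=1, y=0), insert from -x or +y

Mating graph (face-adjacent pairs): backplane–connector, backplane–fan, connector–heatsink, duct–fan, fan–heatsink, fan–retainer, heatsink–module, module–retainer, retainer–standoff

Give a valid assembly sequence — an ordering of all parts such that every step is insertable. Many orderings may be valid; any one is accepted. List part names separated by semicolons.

1. connector@(-2, 1) [-y clear] — {connector}
2. heatsink@(-1, 1) [-y clear] — {connector, heatsink}
3. module@(0, 1) [+y clear] — {connector, heatsink, module}
4. retainer@(0, 0) [-x clear] — {connector, heatsink, module, retainer}
5. fan@(-1, 0) [-x clear] — {connector, fan, heatsink, module, retainer}
6. duct@(-1, -1) [-x clear] — {connector, duct, fan, heatsink, module, retainer}
7. standoff@(1, 0) [+y clear] — {connector, duct, fan, heatsink, module, retainer, standoff}
8. backplane@(-2, 0) [-x clear] — {backplane, connector, duct, fan, heatsink, module, retainer, standoff}

connector; heatsink; module; retainer; fan; duct; standoff; backplane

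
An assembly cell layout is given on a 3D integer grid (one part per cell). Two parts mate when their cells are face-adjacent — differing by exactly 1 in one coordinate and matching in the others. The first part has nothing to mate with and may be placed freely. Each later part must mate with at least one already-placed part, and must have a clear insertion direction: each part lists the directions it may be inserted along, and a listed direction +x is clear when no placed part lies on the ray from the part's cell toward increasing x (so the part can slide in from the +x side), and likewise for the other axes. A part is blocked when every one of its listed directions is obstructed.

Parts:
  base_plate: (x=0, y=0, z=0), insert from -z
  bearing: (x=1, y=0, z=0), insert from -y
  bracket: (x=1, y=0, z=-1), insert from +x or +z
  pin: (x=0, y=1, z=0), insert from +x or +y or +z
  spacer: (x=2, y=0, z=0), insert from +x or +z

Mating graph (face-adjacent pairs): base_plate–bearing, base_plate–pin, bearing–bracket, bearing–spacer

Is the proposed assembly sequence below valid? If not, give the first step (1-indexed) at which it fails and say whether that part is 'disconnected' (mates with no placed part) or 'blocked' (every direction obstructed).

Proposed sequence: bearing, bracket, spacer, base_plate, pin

1. bearing@(1, 0, 0) [-y clear] — {bearing}
2. bracket@(1, 0, -1) [+x clear] — {bearing, bracket}
3. spacer@(2, 0, 0) [+x clear] — {bearing, bracket, spacer}
4. base_plate@(0, 0, 0) [-z clear] — {base_plate, bearing, bracket, spacer}
5. pin@(0, 1, 0) [+x clear] — {base_plate, bearing, bracket, pin, spacer}

Valid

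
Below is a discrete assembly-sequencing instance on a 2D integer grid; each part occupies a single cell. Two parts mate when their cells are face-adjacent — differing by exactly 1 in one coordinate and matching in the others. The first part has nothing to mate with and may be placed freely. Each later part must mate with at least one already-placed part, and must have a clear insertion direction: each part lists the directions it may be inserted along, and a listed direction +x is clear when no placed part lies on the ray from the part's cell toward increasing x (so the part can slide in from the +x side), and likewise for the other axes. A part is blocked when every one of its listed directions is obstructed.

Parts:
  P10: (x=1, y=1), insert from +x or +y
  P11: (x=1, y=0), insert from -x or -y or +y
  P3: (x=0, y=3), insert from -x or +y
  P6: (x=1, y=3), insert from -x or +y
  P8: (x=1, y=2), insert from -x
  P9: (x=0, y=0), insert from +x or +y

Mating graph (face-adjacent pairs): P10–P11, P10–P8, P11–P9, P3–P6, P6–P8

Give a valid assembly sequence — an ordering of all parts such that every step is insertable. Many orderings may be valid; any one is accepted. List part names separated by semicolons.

1. P6@(1, 3) [-x clear] — {P6}
2. P8@(1, 2) [-x clear] — {P6, P8}
3. P10@(1, 1) [+x clear] — {P10, P6, P8}
4. P11@(1, 0) [-x clear] — {P10, P11, P6, P8}
5. P9@(0, 0) [+y clear] — {P10, P11, P6, P8, P9}
6. P3@(0, 3) [-x clear] — {P10, P11, P3, P6, P8, P9}

P6; P8; P10; P11; P9; P3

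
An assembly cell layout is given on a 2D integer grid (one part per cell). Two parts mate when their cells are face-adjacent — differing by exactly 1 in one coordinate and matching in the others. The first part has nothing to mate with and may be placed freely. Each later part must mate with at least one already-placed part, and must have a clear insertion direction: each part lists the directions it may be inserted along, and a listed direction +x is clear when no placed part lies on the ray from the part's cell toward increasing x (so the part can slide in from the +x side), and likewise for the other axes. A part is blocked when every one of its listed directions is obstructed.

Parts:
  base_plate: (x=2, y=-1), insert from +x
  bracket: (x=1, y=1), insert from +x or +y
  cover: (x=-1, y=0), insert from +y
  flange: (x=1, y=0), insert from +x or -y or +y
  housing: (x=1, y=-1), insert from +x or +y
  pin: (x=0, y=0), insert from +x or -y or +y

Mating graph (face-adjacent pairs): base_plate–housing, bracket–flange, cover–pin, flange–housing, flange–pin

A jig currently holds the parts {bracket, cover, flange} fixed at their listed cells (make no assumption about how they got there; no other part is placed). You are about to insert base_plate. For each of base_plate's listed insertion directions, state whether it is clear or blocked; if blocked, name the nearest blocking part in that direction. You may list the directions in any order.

+x: ray from base_plate(2, -1) has no placed part ⇒ clear

+x: clear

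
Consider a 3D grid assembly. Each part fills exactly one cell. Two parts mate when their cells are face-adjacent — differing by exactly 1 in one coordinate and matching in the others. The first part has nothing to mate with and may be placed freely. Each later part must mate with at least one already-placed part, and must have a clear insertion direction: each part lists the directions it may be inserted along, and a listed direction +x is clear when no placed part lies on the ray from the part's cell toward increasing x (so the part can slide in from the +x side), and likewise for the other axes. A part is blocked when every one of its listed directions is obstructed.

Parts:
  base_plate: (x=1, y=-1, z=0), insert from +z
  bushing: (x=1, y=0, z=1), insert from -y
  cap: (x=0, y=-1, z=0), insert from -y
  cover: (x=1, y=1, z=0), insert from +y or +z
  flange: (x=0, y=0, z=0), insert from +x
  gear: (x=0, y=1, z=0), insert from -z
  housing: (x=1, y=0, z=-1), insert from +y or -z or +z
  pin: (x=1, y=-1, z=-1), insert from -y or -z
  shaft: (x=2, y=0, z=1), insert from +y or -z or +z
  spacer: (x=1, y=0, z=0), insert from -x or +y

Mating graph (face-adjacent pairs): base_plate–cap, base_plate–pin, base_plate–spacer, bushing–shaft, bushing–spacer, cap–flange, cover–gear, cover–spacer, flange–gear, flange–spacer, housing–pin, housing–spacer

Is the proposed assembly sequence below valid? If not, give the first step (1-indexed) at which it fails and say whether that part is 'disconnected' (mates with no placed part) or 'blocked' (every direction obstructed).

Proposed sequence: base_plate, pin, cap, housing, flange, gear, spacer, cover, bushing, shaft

Valid

1. base_plate@(1, -1, 0) [+z clear] — {base_plate}
2. pin@(1, -1, -1) [-y clear] — {base_plate, pin}
3. cap@(0, -1, 0) [-y clear] — {base_plate, cap, pin}
4. housing@(1, 0, -1) [+y clear] — {base_plate, cap, housing, pin}
5. flange@(0, 0, 0) [+x clear] — {base_plate, cap, flange, housing, pin}
6. gear@(0, 1, 0) [-z clear] — {base_plate, cap, flange, gear, housing, pin}
7. spacer@(1, 0, 0) [+y clear] — {base_plate, cap, flange, gear, housing, pin, spacer}
8. cover@(1, 1, 0) [+y clear] — {base_plate, cap, cover, flange, gear, housing, pin, spacer}
9. bushing@(1, 0, 1) [-y clear] — {base_plate, bushing, cap, cover, flange, gear, housing, pin, spacer}
10. shaft@(2, 0, 1) [+y clear] — {base_plate, bushing, cap, cover, flange, gear, housing, pin, shaft, spacer}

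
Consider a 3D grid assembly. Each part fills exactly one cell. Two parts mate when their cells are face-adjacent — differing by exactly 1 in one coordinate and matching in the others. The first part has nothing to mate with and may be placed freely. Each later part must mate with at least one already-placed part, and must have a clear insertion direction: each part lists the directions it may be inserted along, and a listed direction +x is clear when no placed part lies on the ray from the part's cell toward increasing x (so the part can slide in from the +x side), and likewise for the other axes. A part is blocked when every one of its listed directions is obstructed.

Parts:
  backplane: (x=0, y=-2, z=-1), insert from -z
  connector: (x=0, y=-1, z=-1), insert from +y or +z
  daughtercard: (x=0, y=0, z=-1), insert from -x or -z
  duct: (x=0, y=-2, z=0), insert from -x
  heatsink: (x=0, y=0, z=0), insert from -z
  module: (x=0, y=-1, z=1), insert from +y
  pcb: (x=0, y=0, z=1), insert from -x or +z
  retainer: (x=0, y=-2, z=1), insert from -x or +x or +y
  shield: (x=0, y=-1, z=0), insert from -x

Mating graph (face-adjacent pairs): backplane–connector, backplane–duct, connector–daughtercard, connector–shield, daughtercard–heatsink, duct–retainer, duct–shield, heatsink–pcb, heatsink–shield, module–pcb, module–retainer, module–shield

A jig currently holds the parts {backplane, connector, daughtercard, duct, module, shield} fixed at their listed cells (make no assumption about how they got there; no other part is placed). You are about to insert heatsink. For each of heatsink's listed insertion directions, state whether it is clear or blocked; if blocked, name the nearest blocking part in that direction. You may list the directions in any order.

-z: nearest on ray is daughtercard@(0, 0, -1) ⇒ blocked

-z: blocked by daughtercard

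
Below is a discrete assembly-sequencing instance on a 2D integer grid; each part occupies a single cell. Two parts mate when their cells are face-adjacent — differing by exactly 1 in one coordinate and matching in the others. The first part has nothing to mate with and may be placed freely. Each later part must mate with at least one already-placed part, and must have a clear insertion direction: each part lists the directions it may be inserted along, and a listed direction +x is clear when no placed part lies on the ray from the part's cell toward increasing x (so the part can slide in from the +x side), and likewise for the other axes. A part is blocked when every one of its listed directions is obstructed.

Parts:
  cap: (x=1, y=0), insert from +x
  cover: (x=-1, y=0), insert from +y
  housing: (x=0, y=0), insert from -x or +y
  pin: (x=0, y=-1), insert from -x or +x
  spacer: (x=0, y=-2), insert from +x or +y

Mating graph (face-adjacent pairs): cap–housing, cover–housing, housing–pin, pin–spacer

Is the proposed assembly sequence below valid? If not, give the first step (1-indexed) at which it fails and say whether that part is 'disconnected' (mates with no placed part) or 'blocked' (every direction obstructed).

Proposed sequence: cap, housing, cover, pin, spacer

1. cap@(1, 0) [+x clear] — {cap}
2. housing@(0, 0) [-x clear] — {cap, housing}
3. cover@(-1, 0) [+y clear] — {cap, cover, housing}
4. pin@(0, -1) [-x clear] — {cap, cover, housing, pin}
5. spacer@(0, -2) [+x clear] — {cap, cover, housing, pin, spacer}

Valid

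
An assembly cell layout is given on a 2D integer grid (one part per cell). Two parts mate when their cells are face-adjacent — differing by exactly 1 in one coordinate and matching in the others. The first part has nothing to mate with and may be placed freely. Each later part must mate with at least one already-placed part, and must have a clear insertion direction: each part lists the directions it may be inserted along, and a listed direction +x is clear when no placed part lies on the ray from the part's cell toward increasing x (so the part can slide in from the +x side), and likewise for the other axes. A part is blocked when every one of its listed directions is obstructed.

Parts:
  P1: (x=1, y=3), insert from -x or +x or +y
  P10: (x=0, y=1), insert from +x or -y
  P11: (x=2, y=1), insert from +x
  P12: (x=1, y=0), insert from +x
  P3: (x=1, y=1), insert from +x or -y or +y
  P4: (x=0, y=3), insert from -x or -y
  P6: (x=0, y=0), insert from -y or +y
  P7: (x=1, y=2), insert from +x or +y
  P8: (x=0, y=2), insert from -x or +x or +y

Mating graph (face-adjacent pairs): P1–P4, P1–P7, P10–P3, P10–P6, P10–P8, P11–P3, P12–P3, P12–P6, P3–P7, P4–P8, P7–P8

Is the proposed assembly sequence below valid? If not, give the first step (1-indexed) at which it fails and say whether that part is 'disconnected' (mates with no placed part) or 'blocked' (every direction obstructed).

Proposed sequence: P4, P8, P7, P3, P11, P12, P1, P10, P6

1. P4@(0, 3) [-x clear] — {P4}
2. P8@(0, 2) [-x clear] — {P4, P8}
3. P7@(1, 2) [+x clear] — {P4, P7, P8}
4. P3@(1, 1) [+x clear] — {P3, P4, P7, P8}
5. P11@(2, 1) [+x clear] — {P11, P3, P4, P7, P8}
6. P12@(1, 0) [+x clear] — {P11, P12, P3, P4, P7, P8}
7. P1@(1, 3) [+x clear] — {P1, P11, P12, P3, P4, P7, P8}
8. P10@(0, 1) [-y clear] — {P1, P10, P11, P12, P3, P4, P7, P8}
9. P6@(0, 0) [-y clear] — {P1, P10, P11, P12, P3, P4, P6, P7, P8}

Valid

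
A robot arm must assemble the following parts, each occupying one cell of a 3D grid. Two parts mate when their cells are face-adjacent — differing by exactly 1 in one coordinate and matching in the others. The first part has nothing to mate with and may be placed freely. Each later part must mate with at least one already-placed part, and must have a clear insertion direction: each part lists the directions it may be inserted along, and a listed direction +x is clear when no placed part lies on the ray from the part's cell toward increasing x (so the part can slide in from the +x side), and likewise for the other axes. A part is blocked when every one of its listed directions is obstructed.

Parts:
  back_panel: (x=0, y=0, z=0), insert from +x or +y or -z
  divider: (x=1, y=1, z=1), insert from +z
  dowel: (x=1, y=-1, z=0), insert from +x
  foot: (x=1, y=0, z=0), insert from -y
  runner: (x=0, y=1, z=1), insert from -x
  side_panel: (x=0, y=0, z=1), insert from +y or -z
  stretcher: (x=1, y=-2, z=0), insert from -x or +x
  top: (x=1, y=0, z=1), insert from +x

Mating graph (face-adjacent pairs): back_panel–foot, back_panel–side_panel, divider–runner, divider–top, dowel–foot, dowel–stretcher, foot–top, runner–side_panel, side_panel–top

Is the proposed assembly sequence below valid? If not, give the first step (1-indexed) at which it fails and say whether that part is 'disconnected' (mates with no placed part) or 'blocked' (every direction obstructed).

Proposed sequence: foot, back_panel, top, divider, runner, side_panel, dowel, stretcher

1. foot@(1, 0, 0) [-y clear] — {foot}
2. back_panel@(0, 0, 0) [+y clear] — {back_panel, foot}
3. top@(1, 0, 1) [+x clear] — {back_panel, foot, top}
4. divider@(1, 1, 1) [+z clear] — {back_panel, divider, foot, top}
5. runner@(0, 1, 1) [-x clear] — {back_panel, divider, foot, runner, top}
6. side_panel@(0, 0, 1) — +y/-z all obstructed ⇒ blocked

Invalid at step 6 (blocked)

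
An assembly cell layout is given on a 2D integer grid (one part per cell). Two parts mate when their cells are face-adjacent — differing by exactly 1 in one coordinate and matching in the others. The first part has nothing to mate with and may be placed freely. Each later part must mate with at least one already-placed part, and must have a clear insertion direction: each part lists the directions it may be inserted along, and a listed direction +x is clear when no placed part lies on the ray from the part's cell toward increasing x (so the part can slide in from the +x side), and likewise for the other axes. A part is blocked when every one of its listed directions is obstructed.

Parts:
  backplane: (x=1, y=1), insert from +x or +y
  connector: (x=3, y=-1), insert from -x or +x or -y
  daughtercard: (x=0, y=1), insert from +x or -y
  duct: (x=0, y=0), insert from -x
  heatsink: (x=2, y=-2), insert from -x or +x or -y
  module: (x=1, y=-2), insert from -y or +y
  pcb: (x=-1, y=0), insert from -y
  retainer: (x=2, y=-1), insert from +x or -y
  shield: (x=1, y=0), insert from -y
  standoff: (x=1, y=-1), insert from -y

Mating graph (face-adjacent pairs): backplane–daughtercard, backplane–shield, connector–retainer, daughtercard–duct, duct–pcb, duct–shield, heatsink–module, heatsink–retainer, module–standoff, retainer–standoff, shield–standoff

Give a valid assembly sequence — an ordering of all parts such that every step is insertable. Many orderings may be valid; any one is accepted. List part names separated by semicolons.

1. shield@(1, 0) [-y clear] — {shield}
2. duct@(0, 0) [-x clear] — {duct, shield}
3. pcb@(-1, 0) [-y clear] — {duct, pcb, shield}
4. daughtercard@(0, 1) [+x clear] — {daughtercard, duct, pcb, shield}
5. backplane@(1, 1) [+x clear] — {backplane, daughtercard, duct, pcb, shield}
6. standoff@(1, -1) [-y clear] — {backplane, daughtercard, duct, pcb, shield, standoff}
7. retainer@(2, -1) [+x clear] — {backplane, daughtercard, duct, pcb, retainer, shield, standoff}
8. connector@(3, -1) [+x clear] — {backplane, connector, daughtercard, duct, pcb, retainer, shield, standoff}
9. module@(1, -2) [-y clear] — {backplane, connector, daughtercard, duct, module, pcb, retainer, shield, standoff}
10. heatsink@(2, -2) [+x clear] — {backplane, connector, daughtercard, duct, heatsink, module, pcb, retainer, shield, standoff}

shield; duct; pcb; daughtercard; backplane; standoff; retainer; connector; module; heatsink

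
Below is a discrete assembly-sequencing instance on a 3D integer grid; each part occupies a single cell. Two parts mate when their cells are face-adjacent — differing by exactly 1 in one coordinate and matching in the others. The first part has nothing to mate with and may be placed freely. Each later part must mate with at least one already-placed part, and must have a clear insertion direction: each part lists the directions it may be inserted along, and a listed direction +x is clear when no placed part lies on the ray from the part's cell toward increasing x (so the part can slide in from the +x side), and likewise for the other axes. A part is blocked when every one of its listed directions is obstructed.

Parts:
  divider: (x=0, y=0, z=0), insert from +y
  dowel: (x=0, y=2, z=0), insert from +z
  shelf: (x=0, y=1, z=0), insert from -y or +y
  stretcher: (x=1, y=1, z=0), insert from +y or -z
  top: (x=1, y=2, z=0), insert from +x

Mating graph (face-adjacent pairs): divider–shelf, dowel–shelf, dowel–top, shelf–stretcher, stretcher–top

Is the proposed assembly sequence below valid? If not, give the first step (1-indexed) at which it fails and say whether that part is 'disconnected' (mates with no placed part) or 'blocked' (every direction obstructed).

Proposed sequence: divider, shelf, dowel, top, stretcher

Valid

1. divider@(0, 0, 0) [+y clear] — {divider}
2. shelf@(0, 1, 0) [+y clear] — {divider, shelf}
3. dowel@(0, 2, 0) [+z clear] — {divider, dowel, shelf}
4. top@(1, 2, 0) [+x clear] — {divider, dowel, shelf, top}
5. stretcher@(1, 1, 0) [-z clear] — {divider, dowel, shelf, stretcher, top}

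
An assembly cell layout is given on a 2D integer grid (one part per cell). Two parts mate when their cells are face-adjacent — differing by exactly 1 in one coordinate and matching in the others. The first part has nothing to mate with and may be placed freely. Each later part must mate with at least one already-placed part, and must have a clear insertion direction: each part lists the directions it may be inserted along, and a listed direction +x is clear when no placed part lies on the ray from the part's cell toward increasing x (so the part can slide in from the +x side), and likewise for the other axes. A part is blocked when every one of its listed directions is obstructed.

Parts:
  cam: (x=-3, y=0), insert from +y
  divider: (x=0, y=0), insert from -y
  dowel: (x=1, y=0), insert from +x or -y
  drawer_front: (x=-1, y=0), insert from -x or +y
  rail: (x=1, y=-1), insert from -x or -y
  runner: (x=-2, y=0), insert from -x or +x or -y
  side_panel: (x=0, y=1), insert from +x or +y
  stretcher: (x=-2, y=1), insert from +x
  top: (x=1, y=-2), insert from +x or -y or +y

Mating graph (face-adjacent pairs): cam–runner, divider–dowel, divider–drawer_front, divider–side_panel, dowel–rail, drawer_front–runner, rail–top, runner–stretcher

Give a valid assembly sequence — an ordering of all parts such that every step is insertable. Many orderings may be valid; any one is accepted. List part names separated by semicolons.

1. drawer_front@(-1, 0) [-x clear] — {drawer_front}
2. divider@(0, 0) [-y clear] — {divider, drawer_front}
3. runner@(-2, 0) [-x clear] — {divider, drawer_front, runner}
4. cam@(-3, 0) [+y clear] — {cam, divider, drawer_front, runner}
5. dowel@(1, 0) [+x clear] — {cam, divider, dowel, drawer_front, runner}
6. stretcher@(-2, 1) [+x clear] — {cam, divider, dowel, drawer_front, runner, stretcher}
7. side_panel@(0, 1) [+x clear] — {cam, divider, dowel, drawer_front, runner, side_panel, stretcher}
8. rail@(1, -1) [-x clear] — {cam, divider, dowel, drawer_front, rail, runner, side_panel, stretcher}
9. top@(1, -2) [+x clear] — {cam, divider, dowel, drawer_front, rail, runner, side_panel, stretcher, top}

drawer_front; divider; runner; cam; dowel; stretcher; side_panel; rail; top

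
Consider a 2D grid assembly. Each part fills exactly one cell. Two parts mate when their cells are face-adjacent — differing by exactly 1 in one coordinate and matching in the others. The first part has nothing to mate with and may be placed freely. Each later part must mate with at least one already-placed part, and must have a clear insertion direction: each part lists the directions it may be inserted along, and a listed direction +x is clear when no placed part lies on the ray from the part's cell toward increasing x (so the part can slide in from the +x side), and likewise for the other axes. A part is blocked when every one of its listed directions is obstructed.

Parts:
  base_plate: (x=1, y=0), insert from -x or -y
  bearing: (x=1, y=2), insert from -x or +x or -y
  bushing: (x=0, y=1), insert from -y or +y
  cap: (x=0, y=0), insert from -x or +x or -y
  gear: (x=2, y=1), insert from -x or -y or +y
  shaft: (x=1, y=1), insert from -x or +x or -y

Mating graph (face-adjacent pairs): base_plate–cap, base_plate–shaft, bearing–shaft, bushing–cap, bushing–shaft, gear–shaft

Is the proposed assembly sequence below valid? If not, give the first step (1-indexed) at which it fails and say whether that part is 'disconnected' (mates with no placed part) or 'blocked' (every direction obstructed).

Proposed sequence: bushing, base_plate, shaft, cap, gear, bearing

Invalid at step 2 (disconnected)

1. bushing@(0, 1) [-y clear] — {bushing}
2. base_plate@(1, 0) — no placed neighbour ⇒ disconnected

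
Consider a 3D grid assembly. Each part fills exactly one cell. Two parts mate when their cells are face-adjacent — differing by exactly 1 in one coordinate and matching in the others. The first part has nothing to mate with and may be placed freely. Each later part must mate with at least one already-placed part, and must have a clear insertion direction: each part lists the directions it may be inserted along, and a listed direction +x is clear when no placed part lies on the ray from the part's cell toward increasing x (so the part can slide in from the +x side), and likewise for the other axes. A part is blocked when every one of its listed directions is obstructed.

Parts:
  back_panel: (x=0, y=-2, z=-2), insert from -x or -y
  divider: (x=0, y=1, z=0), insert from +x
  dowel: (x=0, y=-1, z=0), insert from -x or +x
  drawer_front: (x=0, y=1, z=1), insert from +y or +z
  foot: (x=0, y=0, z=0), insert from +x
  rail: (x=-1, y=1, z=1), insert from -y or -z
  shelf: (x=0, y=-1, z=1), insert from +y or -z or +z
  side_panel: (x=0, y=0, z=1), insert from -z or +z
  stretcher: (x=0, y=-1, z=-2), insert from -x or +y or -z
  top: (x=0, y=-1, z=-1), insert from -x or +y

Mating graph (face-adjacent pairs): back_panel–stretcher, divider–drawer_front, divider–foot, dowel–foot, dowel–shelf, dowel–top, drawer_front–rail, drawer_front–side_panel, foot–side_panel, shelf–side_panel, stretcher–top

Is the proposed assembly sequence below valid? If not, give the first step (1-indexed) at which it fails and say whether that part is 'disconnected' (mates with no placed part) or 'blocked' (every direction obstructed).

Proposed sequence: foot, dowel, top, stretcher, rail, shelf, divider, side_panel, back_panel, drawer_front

Invalid at step 5 (disconnected)

1. foot@(0, 0, 0) [+x clear] — {foot}
2. dowel@(0, -1, 0) [-x clear] — {dowel, foot}
3. top@(0, -1, -1) [-x clear] — {dowel, foot, top}
4. stretcher@(0, -1, -2) [-x clear] — {dowel, foot, stretcher, top}
5. rail@(-1, 1, 1) — no placed neighbour ⇒ disconnected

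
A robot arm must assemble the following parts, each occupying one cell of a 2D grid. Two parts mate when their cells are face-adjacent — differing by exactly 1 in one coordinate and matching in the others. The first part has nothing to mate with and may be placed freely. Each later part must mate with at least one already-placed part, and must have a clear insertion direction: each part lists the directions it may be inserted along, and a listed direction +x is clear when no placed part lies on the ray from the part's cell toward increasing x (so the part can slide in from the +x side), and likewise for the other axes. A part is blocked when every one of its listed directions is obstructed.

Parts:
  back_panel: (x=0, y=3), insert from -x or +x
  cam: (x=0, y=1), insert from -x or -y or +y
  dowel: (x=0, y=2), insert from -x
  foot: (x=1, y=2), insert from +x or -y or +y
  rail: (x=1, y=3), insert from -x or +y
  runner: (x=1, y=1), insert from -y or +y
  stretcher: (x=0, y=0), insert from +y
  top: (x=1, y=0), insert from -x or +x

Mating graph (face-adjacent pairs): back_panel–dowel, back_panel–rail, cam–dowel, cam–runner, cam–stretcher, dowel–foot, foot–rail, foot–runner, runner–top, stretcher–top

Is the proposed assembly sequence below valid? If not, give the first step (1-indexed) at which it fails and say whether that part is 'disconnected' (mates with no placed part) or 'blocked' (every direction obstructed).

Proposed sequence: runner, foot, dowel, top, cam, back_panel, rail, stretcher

1. runner@(1, 1) [-y clear] — {runner}
2. foot@(1, 2) [+x clear] — {foot, runner}
3. dowel@(0, 2) [-x clear] — {dowel, foot, runner}
4. top@(1, 0) [-x clear] — {dowel, foot, runner, top}
5. cam@(0, 1) [-x clear] — {cam, dowel, foot, runner, top}
6. back_panel@(0, 3) [-x clear] — {back_panel, cam, dowel, foot, runner, top}
7. rail@(1, 3) [+y clear] — {back_panel, cam, dowel, foot, rail, runner, top}
8. stretcher@(0, 0) — +y all obstructed ⇒ blocked

Invalid at step 8 (blocked)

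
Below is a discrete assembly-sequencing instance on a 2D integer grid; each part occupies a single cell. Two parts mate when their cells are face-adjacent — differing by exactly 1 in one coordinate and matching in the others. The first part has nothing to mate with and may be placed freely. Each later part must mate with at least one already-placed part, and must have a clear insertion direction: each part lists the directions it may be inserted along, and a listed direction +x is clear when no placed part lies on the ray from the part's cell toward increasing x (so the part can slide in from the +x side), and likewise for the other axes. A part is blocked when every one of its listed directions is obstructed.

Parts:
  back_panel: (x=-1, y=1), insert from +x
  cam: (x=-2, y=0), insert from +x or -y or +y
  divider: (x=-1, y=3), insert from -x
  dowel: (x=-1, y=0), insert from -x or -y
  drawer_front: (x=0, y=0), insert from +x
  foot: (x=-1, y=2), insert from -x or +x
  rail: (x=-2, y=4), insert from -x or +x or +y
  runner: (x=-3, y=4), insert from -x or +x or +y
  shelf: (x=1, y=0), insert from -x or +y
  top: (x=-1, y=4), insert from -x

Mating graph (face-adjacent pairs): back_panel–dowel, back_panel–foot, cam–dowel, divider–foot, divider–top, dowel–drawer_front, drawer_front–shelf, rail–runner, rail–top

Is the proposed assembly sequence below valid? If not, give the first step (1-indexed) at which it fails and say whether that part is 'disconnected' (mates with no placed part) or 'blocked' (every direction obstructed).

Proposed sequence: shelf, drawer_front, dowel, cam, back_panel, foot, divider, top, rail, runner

Invalid at step 2 (blocked)

1. shelf@(1, 0) [-x clear] — {shelf}
2. drawer_front@(0, 0) — +x all obstructed ⇒ blocked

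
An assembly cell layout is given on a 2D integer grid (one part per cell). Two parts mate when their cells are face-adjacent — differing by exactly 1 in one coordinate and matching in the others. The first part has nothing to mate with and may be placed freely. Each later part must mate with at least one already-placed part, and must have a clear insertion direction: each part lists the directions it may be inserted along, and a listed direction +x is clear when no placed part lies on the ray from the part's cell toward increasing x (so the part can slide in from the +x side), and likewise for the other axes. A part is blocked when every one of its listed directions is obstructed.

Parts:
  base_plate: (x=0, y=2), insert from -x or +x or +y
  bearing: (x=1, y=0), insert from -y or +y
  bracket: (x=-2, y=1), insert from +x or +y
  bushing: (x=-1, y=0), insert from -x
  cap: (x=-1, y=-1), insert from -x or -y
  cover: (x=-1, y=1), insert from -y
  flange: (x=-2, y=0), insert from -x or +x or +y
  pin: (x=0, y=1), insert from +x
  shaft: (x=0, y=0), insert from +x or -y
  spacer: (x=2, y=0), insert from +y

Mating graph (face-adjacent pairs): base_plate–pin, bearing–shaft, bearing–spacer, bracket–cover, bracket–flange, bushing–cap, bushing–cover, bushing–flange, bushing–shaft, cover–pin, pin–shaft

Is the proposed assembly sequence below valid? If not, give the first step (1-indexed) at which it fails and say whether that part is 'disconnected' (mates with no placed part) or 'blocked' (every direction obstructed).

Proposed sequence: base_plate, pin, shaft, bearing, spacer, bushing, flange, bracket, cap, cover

1. base_plate@(0, 2) [-x clear] — {base_plate}
2. pin@(0, 1) [+x clear] — {base_plate, pin}
3. shaft@(0, 0) [+x clear] — {base_plate, pin, shaft}
4. bearing@(1, 0) [-y clear] — {base_plate, bearing, pin, shaft}
5. spacer@(2, 0) [+y clear] — {base_plate, bearing, pin, shaft, spacer}
6. bushing@(-1, 0) [-x clear] — {base_plate, bearing, bushing, pin, shaft, spacer}
7. flange@(-2, 0) [-x clear] — {base_plate, bearing, bushing, flange, pin, shaft, spacer}
8. bracket@(-2, 1) [+y clear] — {base_plate, bearing, bracket, bushing, flange, pin, shaft, spacer}
9. cap@(-1, -1) [-x clear] — {base_plate, bearing, bracket, bushing, cap, flange, pin, shaft, spacer}
10. cover@(-1, 1) — -y all obstructed ⇒ blocked

Invalid at step 10 (blocked)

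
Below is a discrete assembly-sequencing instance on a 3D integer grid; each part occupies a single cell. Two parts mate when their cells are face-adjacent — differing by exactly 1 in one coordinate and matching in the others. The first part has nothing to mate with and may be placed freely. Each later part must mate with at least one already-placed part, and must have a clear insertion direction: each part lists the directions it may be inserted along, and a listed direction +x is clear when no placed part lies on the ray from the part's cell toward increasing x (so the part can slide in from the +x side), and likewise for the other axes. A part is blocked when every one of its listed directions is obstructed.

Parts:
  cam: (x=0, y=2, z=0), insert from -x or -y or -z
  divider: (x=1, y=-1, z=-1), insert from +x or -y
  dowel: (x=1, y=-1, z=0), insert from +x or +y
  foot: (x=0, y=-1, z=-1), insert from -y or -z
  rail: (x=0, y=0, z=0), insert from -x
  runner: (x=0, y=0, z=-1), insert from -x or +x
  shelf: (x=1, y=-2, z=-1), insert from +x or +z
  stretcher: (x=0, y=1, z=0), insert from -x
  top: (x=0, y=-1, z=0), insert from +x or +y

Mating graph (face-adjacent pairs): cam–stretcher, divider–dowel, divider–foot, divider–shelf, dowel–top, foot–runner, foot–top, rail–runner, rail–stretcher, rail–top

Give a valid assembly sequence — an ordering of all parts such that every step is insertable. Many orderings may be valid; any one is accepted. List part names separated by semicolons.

1. top@(0, -1, 0) [+x clear] — {top}
2. rail@(0, 0, 0) [-x clear] — {rail, top}
3. stretcher@(0, 1, 0) [-x clear] — {rail, stretcher, top}
4. dowel@(1, -1, 0) [+x clear] — {dowel, rail, stretcher, top}
5. divider@(1, -1, -1) [+x clear] — {divider, dowel, rail, stretcher, top}
6. shelf@(1, -2, -1) [+x clear] — {divider, dowel, rail, shelf, stretcher, top}
7. runner@(0, 0, -1) [-x clear] — {divider, dowel, rail, runner, shelf, stretcher, top}
8. cam@(0, 2, 0) [-x clear] — {cam, divider, dowel, rail, runner, shelf, stretcher, top}
9. foot@(0, -1, -1) [-y clear] — {cam, divider, dowel, foot, rail, runner, shelf, stretcher, top}

top; rail; stretcher; dowel; divider; shelf; runner; cam; foot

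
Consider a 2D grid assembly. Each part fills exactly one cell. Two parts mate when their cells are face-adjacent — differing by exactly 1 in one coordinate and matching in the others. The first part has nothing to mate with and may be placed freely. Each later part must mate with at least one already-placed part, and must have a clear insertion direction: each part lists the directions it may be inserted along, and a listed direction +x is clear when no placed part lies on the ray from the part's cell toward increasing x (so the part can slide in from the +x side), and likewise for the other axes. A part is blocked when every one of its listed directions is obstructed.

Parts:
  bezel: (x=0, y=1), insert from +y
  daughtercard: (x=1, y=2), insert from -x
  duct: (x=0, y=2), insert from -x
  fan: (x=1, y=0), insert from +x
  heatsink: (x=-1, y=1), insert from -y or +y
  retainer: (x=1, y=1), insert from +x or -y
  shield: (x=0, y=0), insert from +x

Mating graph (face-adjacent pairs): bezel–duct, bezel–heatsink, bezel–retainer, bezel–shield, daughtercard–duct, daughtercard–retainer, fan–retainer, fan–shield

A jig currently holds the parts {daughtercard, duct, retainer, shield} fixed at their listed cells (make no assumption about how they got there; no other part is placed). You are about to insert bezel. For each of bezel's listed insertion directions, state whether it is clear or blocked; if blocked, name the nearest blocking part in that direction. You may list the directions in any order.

+y: blocked by duct

+y: nearest on ray is duct@(0, 2) ⇒ blocked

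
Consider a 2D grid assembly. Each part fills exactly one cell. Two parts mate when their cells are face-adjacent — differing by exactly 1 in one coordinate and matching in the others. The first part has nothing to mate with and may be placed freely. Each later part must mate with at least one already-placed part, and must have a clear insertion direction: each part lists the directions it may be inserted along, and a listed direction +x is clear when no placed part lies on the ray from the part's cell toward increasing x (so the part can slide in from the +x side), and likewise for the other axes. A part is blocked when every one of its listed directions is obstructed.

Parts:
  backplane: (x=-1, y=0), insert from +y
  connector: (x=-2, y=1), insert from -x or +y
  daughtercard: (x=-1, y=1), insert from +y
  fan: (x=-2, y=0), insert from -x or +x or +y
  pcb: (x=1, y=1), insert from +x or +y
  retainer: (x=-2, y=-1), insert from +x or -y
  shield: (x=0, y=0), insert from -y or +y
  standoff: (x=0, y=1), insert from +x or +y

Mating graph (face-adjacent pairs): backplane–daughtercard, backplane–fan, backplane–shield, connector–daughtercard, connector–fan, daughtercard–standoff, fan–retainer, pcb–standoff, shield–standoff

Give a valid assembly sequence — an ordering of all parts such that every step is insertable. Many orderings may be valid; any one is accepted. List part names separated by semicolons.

fan; connector; retainer; backplane; shield; daughtercard; standoff; pcb

1. fan@(-2, 0) [-x clear] — {fan}
2. connector@(-2, 1) [-x clear] — {connector, fan}
3. retainer@(-2, -1) [+x clear] — {connector, fan, retainer}
4. backplane@(-1, 0) [+y clear] — {backplane, connector, fan, retainer}
5. shield@(0, 0) [-y clear] — {backplane, connector, fan, retainer, shield}
6. daughtercard@(-1, 1) [+y clear] — {backplane, connector, daughtercard, fan, retainer, shield}
7. standoff@(0, 1) [+x clear] — {backplane, connector, daughtercard, fan, retainer, shield, standoff}
8. pcb@(1, 1) [+x clear] — {backplane, connector, daughtercard, fan, pcb, retainer, shield, standoff}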